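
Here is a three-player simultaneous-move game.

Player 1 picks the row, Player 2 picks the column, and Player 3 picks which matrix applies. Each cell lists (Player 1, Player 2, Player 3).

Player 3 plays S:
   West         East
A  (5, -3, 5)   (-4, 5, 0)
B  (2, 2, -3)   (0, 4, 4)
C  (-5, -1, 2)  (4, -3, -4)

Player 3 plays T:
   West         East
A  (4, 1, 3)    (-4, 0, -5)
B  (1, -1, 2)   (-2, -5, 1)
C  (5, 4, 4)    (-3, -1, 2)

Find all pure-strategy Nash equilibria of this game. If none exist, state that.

(C, West, T)

For each player, find the best response to each opponent profile; mutual best responses are the pure NE.
Player 1 against (West, S): payoffs 5, 2, -5 → best response A.
Player 1 against (West, T): payoffs 4, 1, 5 → best response C.
Player 1 against (East, S): payoffs -4, 0, 4 → best response C.
Player 1 against (East, T): payoffs -4, -2, -3 → best response B.
Player 2 against (A, S): payoffs -3, 5 → best response East.
Player 2 against (A, T): payoffs 1, 0 → best response West.
Player 2 against (B, S): payoffs 2, 4 → best response East.
Player 2 against (B, T): payoffs -1, -5 → best response West.
Player 2 against (C, S): payoffs -1, -3 → best response West.
Player 2 against (C, T): payoffs 4, -1 → best response West.
Player 3 against (A, West): payoffs 5, 3 → best response S.
Player 3 against (A, East): payoffs 0, -5 → best response S.
Player 3 against (B, West): payoffs -3, 2 → best response T.
Player 3 against (B, East): payoffs 4, 1 → best response S.
Player 3 against (C, West): payoffs 2, 4 → best response T.
Player 3 against (C, East): payoffs -4, 2 → best response T.
Mutual best responses: (C, West, T).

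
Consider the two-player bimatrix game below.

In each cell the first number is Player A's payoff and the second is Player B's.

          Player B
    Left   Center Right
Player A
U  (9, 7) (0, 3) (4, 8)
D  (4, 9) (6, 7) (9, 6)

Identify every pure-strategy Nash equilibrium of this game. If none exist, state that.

Player A against Left: payoffs 9, 4 → best response U.
Player A against Center: payoffs 0, 6 → best response D.
Player A against Right: payoffs 4, 9 → best response D.
Player B against U: payoffs 7, 3, 8 → best response Right.
Player B against D: payoffs 9, 7, 6 → best response Left.
No profile is a mutual best response for all players.

none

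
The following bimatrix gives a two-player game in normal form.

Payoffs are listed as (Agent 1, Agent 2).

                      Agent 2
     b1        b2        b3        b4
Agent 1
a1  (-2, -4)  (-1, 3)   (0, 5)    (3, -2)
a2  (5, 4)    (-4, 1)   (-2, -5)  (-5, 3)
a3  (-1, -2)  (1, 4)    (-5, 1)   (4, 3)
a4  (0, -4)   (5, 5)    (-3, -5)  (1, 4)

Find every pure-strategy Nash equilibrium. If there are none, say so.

The pure Nash equilibria are (a1, b3), (a2, b1), (a4, b2).

Agent 1 against b1: payoffs -2, 5, -1, 0 → best response a2.
Agent 1 against b2: payoffs -1, -4, 1, 5 → best response a4.
Agent 1 against b3: payoffs 0, -2, -5, -3 → best response a1.
Agent 1 against b4: payoffs 3, -5, 4, 1 → best response a3.
Agent 2 against a1: payoffs -4, 3, 5, -2 → best response b3.
Agent 2 against a2: payoffs 4, 1, -5, 3 → best response b1.
Agent 2 against a3: payoffs -2, 4, 1, 3 → best response b2.
Agent 2 against a4: payoffs -4, 5, -5, 4 → best response b2.
Mutual best responses: (a1, b3); (a2, b1); (a4, b2).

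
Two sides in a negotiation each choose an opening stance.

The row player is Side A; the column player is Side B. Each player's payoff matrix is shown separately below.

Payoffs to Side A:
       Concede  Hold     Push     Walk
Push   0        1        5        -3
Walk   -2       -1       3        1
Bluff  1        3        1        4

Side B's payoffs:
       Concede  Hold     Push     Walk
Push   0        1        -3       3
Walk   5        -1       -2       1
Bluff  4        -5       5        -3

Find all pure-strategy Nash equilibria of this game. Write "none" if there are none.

none

(Push, Concede): Side A can switch to Bluff (0 → 1). Not NE.
(Push, Hold): Side A can switch to Bluff (1 → 3). Not NE.
(Push, Push): Side B can switch to Concede (-3 → 0). Not NE.
(Push, Walk): Side A can switch to Walk (-3 → 1). Not NE.
(Walk, Concede): Side A can switch to Push (-2 → 0). Not NE.
(Walk, Hold): Side A can switch to Push (-1 → 1). Not NE.
(Walk, Push): Side A can switch to Push (3 → 5). Not NE.
(Walk, Walk): Side A can switch to Bluff (1 → 4). Not NE.
(Bluff, Concede): Side B can switch to Push (4 → 5). Not NE.
(Bluff, Hold): Side B can switch to Concede (-5 → 4). Not NE.
(The remaining 2 profiles each have a profitable deviation by the same check.)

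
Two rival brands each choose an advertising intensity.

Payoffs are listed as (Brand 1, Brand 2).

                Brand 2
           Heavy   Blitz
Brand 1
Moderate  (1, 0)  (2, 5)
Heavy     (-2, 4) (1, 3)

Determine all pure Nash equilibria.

(Moderate, Blitz)

Brand 1 against Heavy: payoffs 1, -2 → best response Moderate.
Brand 1 against Blitz: payoffs 2, 1 → best response Moderate.
Brand 2 against Moderate: payoffs 0, 5 → best response Blitz.
Brand 2 against Heavy: payoffs 4, 3 → best response Heavy.
Mutual best responses: (Moderate, Blitz).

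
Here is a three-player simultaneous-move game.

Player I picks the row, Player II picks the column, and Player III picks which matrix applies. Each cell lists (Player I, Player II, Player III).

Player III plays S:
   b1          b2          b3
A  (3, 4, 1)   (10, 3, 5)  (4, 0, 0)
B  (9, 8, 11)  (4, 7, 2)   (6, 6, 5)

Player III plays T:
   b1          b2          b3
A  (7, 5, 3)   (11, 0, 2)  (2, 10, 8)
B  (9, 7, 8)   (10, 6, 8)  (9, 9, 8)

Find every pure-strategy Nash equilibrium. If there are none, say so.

Player I against (b1, S): payoffs 3, 9 → best response B.
Player I against (b1, T): payoffs 7, 9 → best response B.
Player I against (b2, S): payoffs 10, 4 → best response A.
Player I against (b2, T): payoffs 11, 10 → best response A.
Player I against (b3, S): payoffs 4, 6 → best response B.
Player I against (b3, T): payoffs 2, 9 → best response B.
Player II against (A, S): payoffs 4, 3, 0 → best response b1.
Player II against (A, T): payoffs 5, 0, 10 → best response b3.
Player II against (B, S): payoffs 8, 7, 6 → best response b1.
Player II against (B, T): payoffs 7, 6, 9 → best response b3.
Player III against (A, b1): payoffs 1, 3 → best response T.
Player III against (A, b2): payoffs 5, 2 → best response S.
Player III against (A, b3): payoffs 0, 8 → best response T.
Player III against (B, b1): payoffs 11, 8 → best response S.
Player III against (B, b2): payoffs 2, 8 → best response T.
Player III against (B, b3): payoffs 5, 8 → best response T.
Mutual best responses: (B, b1, S); (B, b3, T).

(B, b1, S); (B, b3, T)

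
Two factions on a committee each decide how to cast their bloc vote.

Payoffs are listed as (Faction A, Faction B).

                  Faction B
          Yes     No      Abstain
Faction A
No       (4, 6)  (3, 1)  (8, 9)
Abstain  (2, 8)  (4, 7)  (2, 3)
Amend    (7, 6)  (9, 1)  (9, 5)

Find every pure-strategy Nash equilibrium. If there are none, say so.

The unique pure-strategy Nash equilibrium is (Amend, Yes).

For each player, find the best response to each opponent profile; mutual best responses are the pure NE.
Faction A against Yes: payoffs 4, 2, 7 → best response Amend.
Faction A against No: payoffs 3, 4, 9 → best response Amend.
Faction A against Abstain: payoffs 8, 2, 9 → best response Amend.
Faction B against No: payoffs 6, 1, 9 → best response Abstain.
Faction B against Abstain: payoffs 8, 7, 3 → best response Yes.
Faction B against Amend: payoffs 6, 1, 5 → best response Yes.
Mutual best responses: (Amend, Yes).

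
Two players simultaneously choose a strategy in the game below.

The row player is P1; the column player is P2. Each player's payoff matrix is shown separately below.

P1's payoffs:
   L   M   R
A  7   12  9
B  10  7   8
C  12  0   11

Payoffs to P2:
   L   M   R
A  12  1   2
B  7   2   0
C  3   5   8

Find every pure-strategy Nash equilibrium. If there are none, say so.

Check each profile: it is a Nash equilibrium iff no player can strictly gain by switching unilaterally.
(A, L): P1 can switch to B (7 → 10). Not NE.
(A, M): P2 can switch to L (1 → 12). Not NE.
(A, R): P1 can switch to C (9 → 11). Not NE.
(B, L): P1 can switch to C (10 → 12). Not NE.
(B, M): P1 can switch to A (7 → 12). Not NE.
(B, R): P1 can switch to A (8 → 9). Not NE.
(C, L): P2 can switch to M (3 → 5). Not NE.
(C, M): P1 can switch to A (0 → 12). Not NE.
(C, R): P1 gets 11, best alternative 9; P2 gets 8, best alternative 5. No profitable deviation — NE.

(C, R)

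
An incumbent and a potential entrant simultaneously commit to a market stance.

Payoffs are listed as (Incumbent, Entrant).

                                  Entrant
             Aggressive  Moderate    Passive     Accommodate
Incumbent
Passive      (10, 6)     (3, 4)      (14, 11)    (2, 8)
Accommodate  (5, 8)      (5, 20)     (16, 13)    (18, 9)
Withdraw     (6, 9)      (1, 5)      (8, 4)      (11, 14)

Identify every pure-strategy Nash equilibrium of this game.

(Accommodate, Moderate)

For each player, find the best response to each opponent profile; mutual best responses are the pure NE.
Incumbent against Aggressive: payoffs 10, 5, 6 → best response Passive.
Incumbent against Moderate: payoffs 3, 5, 1 → best response Accommodate.
Incumbent against Passive: payoffs 14, 16, 8 → best response Accommodate.
Incumbent against Accommodate: payoffs 2, 18, 11 → best response Accommodate.
Entrant against Passive: payoffs 6, 4, 11, 8 → best response Passive.
Entrant against Accommodate: payoffs 8, 20, 13, 9 → best response Moderate.
Entrant against Withdraw: payoffs 9, 5, 4, 14 → best response Accommodate.
Mutual best responses: (Accommodate, Moderate).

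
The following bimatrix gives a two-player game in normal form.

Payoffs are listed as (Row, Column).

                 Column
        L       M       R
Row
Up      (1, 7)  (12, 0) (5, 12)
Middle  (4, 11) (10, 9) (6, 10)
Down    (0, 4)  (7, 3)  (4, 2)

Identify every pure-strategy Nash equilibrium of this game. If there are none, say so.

For each strategy profile, look for a profitable unilateral deviation.
(Up, L): Row can switch to Middle (1 → 4). Not NE.
(Up, M): Column can switch to L (0 → 7). Not NE.
(Up, R): Row can switch to Middle (5 → 6). Not NE.
(Middle, L): Row gets 4, best alternative 1; Column gets 11, best alternative 10. No profitable deviation — NE.
(Middle, M): Row can switch to Up (10 → 12). Not NE.
(Middle, R): Column can switch to L (10 → 11). Not NE.
(Down, L): Row can switch to Up (0 → 1). Not NE.
(The remaining 2 profiles each have a profitable deviation by the same check.)

Pure NE: (Middle, L)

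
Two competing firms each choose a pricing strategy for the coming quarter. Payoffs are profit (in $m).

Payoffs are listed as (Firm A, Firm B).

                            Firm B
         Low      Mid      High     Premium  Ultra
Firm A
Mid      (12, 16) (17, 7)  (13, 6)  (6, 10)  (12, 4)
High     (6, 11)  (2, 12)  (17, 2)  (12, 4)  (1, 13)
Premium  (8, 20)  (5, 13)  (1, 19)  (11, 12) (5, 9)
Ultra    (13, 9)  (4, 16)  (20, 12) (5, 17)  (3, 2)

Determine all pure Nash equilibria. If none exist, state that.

No pure-strategy Nash equilibrium.

(Mid, Low): Firm A can switch to Ultra (12 → 13). Not NE.
(Mid, Mid): Firm B can switch to Low (7 → 16). Not NE.
(Mid, High): Firm A can switch to High (13 → 17). Not NE.
(Mid, Premium): Firm A can switch to High (6 → 12). Not NE.
(Mid, Ultra): Firm B can switch to Low (4 → 16). Not NE.
(High, Low): Firm A can switch to Mid (6 → 12). Not NE.
(High, Mid): Firm A can switch to Mid (2 → 17). Not NE.
(High, High): Firm A can switch to Ultra (17 → 20). Not NE.
(High, Premium): Firm B can switch to Low (4 → 11). Not NE.
(High, Ultra): Firm A can switch to Mid (1 → 12). Not NE.
(The remaining 10 profiles each have a profitable deviation by the same check.)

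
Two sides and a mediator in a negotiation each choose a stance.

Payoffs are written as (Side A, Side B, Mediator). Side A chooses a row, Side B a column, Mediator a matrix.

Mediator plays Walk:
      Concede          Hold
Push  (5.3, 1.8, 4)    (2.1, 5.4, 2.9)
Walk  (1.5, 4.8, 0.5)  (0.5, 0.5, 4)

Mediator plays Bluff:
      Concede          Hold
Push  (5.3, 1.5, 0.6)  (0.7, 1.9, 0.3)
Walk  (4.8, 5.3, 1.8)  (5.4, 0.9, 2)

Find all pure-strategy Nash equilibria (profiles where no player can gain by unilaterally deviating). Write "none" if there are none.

(Push, Concede, Walk): Side B can switch to Hold (1.8 → 5.4). Not NE.
(Push, Concede, Bluff): Side B can switch to Hold (1.5 → 1.9). Not NE.
(Push, Hold, Walk): Side A gets 2.1, best alternative 0.5; Side B gets 5.4, best alternative 1.8; Mediator gets 2.9, best alternative 0.3. No profitable deviation — NE.
(Push, Hold, Bluff): Side A can switch to Walk (0.7 → 5.4). Not NE.
(Walk, Concede, Walk): Side A can switch to Push (1.5 → 5.3). Not NE.
(Walk, Concede, Bluff): Side A can switch to Push (4.8 → 5.3). Not NE.
(Walk, Hold, Walk): Side A can switch to Push (0.5 → 2.1). Not NE.
(Walk, Hold, Bluff): Side B can switch to Concede (0.9 → 5.3). Not NE.

The unique pure-strategy Nash equilibrium is (Push, Hold, Walk).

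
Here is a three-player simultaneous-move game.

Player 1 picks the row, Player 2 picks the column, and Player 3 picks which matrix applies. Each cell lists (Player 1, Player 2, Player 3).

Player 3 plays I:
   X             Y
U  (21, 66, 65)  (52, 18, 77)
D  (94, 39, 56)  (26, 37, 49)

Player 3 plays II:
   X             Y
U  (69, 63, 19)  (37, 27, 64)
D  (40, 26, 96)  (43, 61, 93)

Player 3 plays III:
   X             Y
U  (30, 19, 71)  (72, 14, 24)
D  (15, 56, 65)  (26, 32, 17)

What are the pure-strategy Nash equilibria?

Player 1 against (X, I): payoffs 21, 94 → best response D.
Player 1 against (X, II): payoffs 69, 40 → best response U.
Player 1 against (X, III): payoffs 30, 15 → best response U.
Player 1 against (Y, I): payoffs 52, 26 → best response U.
Player 1 against (Y, II): payoffs 37, 43 → best response D.
Player 1 against (Y, III): payoffs 72, 26 → best response U.
Player 2 against (U, I): payoffs 66, 18 → best response X.
Player 2 against (U, II): payoffs 63, 27 → best response X.
Player 2 against (U, III): payoffs 19, 14 → best response X.
Player 2 against (D, I): payoffs 39, 37 → best response X.
Player 2 against (D, II): payoffs 26, 61 → best response Y.
Player 2 against (D, III): payoffs 56, 32 → best response X.
Player 3 against (U, X): payoffs 65, 19, 71 → best response III.
Player 3 against (U, Y): payoffs 77, 64, 24 → best response I.
Player 3 against (D, X): payoffs 56, 96, 65 → best response II.
Player 3 against (D, Y): payoffs 49, 93, 17 → best response II.
Mutual best responses: (U, X, III); (D, Y, II).

(U, X, III); (D, Y, II)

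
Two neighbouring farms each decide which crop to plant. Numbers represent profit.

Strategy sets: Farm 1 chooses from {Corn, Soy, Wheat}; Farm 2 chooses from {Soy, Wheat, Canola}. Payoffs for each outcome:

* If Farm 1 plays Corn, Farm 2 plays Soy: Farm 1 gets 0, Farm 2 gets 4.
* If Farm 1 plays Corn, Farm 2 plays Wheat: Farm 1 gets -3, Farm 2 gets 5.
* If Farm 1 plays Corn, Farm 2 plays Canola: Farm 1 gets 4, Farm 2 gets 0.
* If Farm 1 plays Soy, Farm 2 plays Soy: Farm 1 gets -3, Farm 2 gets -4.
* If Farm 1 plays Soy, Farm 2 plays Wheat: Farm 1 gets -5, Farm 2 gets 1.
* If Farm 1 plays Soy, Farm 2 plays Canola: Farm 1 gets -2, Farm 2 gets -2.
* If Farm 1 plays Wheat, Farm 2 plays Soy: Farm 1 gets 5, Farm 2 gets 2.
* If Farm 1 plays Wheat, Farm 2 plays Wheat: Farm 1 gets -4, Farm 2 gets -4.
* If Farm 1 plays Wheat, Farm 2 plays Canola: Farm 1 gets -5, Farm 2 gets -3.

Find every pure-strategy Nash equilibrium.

The pure Nash equilibria are (Corn, Wheat); (Wheat, Soy).

(Corn, Soy): Farm 1 can switch to Wheat (0 → 5). Not NE.
(Corn, Wheat): Farm 1 gets -3, best alternative -4; Farm 2 gets 5, best alternative 4. No profitable deviation — NE.
(Corn, Canola): Farm 2 can switch to Soy (0 → 4). Not NE.
(Soy, Soy): Farm 1 can switch to Corn (-3 → 0). Not NE.
(Soy, Wheat): Farm 1 can switch to Corn (-5 → -3). Not NE.
(Soy, Canola): Farm 1 can switch to Corn (-2 → 4). Not NE.
(Wheat, Soy): Farm 1 gets 5, best alternative 0; Farm 2 gets 2, best alternative -3. No profitable deviation — NE.
(Wheat, Wheat): Farm 1 can switch to Corn (-4 → -3). Not NE.
(Wheat, Canola): Farm 1 can switch to Corn (-5 → 4). Not NE.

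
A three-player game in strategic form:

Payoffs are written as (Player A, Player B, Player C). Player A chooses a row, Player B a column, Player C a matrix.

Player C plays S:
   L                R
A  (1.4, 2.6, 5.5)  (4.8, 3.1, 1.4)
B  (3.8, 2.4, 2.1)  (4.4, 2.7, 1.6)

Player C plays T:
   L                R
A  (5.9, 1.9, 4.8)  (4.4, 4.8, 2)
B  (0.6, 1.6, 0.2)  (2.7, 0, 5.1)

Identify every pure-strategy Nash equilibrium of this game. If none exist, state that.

Pure NE: (A, R, T)

For each strategy profile, look for a profitable unilateral deviation.
(A, L, S): Player A can switch to B (1.4 → 3.8). Not NE.
(A, L, T): Player B can switch to R (1.9 → 4.8). Not NE.
(A, R, S): Player C can switch to T (1.4 → 2). Not NE.
(A, R, T): Player A gets 4.4, best alternative 2.7; Player B gets 4.8, best alternative 1.9; Player C gets 2, best alternative 1.4. No profitable deviation — NE.
(B, L, S): Player B can switch to R (2.4 → 2.7). Not NE.
(B, L, T): Player A can switch to A (0.6 → 5.9). Not NE.
(B, R, S): Player A can switch to A (4.4 → 4.8). Not NE.
(B, R, T): Player A can switch to A (2.7 → 4.4). Not NE.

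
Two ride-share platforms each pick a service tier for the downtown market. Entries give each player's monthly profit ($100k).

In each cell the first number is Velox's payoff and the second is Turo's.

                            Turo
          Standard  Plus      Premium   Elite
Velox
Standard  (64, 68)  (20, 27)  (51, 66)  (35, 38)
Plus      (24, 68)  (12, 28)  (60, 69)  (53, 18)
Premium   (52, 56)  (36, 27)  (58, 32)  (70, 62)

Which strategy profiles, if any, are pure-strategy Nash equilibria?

(Standard, Standard) and (Plus, Premium) and (Premium, Elite)

Mark each player's best response to every combination of opponents' strategies; a profile where every player is best-responding is a pure Nash equilibrium.
Velox against Standard: payoffs 64, 24, 52 → best response Standard.
Velox against Plus: payoffs 20, 12, 36 → best response Premium.
Velox against Premium: payoffs 51, 60, 58 → best response Plus.
Velox against Elite: payoffs 35, 53, 70 → best response Premium.
Turo against Standard: payoffs 68, 27, 66, 38 → best response Standard.
Turo against Plus: payoffs 68, 28, 69, 18 → best response Premium.
Turo against Premium: payoffs 56, 27, 32, 62 → best response Elite.
Mutual best responses: (Standard, Standard); (Plus, Premium); (Premium, Elite).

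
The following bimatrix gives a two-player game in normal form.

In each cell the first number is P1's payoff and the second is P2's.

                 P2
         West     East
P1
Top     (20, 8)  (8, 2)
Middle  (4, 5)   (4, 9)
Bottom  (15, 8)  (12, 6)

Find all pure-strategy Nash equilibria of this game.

P1 against West: payoffs 20, 4, 15 → best response Top.
P1 against East: payoffs 8, 4, 12 → best response Bottom.
P2 against Top: payoffs 8, 2 → best response West.
P2 against Middle: payoffs 5, 9 → best response East.
P2 against Bottom: payoffs 8, 6 → best response West.
Mutual best responses: (Top, West).

Pure NE: (Top, West)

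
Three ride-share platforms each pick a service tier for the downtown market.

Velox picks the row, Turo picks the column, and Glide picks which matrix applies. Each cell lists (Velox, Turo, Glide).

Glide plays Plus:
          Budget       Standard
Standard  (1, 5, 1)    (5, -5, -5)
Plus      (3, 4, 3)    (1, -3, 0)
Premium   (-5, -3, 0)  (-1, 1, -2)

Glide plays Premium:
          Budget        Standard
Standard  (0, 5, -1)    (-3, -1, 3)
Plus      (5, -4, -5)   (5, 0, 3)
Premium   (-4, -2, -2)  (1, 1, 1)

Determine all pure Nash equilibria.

Pure-strategy Nash equilibria: (Plus, Budget, Plus), (Plus, Standard, Premium)

(Standard, Budget, Plus): Velox can switch to Plus (1 → 3). Not NE.
(Standard, Budget, Premium): Velox can switch to Plus (0 → 5). Not NE.
(Standard, Standard, Plus): Turo can switch to Budget (-5 → 5). Not NE.
(Standard, Standard, Premium): Velox can switch to Plus (-3 → 5). Not NE.
(Plus, Budget, Plus): Velox gets 3, best alternative 1; Turo gets 4, best alternative -3; Glide gets 3, best alternative -5. No profitable deviation — NE.
(Plus, Budget, Premium): Turo can switch to Standard (-4 → 0). Not NE.
(Plus, Standard, Plus): Velox can switch to Standard (1 → 5). Not NE.
(Plus, Standard, Premium): Velox gets 5, best alternative 1; Turo gets 0, best alternative -4; Glide gets 3, best alternative 0. No profitable deviation — NE.
(Premium, Budget, Plus): Velox can switch to Standard (-5 → 1). Not NE.
(Premium, Budget, Premium): Velox can switch to Standard (-4 → 0). Not NE.
(The remaining 2 profiles each have a profitable deviation by the same check.)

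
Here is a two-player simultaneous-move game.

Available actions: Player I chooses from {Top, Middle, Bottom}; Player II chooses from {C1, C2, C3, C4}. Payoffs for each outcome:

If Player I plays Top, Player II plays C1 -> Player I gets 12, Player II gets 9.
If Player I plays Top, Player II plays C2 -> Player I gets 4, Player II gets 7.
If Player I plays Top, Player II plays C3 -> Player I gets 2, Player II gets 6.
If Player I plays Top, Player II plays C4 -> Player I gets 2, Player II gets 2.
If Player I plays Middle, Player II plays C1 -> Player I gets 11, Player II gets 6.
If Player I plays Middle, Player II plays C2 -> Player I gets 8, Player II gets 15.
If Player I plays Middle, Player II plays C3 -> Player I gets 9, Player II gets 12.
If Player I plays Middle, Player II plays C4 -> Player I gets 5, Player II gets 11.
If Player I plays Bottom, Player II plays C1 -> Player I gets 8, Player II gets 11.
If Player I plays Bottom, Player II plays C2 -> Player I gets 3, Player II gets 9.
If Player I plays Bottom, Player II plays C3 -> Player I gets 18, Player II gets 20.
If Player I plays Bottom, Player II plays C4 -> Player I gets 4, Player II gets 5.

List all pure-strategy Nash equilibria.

The pure Nash equilibria are (Top, C1); (Middle, C2); (Bottom, C3).

(Top, C1): Player I gets 12, best alternative 11; Player II gets 9, best alternative 7. No profitable deviation — NE.
(Top, C2): Player I can switch to Middle (4 → 8). Not NE.
(Top, C3): Player I can switch to Middle (2 → 9). Not NE.
(Top, C4): Player I can switch to Middle (2 → 5). Not NE.
(Middle, C1): Player I can switch to Top (11 → 12). Not NE.
(Middle, C2): Player I gets 8, best alternative 4; Player II gets 15, best alternative 12. No profitable deviation — NE.
(Middle, C3): Player I can switch to Bottom (9 → 18). Not NE.
(Middle, C4): Player II can switch to C2 (11 → 15). Not NE.
(Bottom, C1): Player I can switch to Top (8 → 12). Not NE.
(Bottom, C2): Player I can switch to Top (3 → 4). Not NE.
(Bottom, C3): Player I gets 18, best alternative 9; Player II gets 20, best alternative 11. No profitable deviation — NE.
(Bottom, C4): Player I can switch to Middle (4 → 5). Not NE.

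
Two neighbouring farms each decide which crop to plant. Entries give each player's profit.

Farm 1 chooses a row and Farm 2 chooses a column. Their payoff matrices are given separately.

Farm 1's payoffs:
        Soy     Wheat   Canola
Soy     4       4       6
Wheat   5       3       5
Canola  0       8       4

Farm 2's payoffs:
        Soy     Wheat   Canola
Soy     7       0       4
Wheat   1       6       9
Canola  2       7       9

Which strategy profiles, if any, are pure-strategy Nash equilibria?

There is no pure-strategy Nash equilibrium.

(Soy, Soy): Farm 1 can switch to Wheat (4 → 5). Not NE.
(Soy, Wheat): Farm 1 can switch to Canola (4 → 8). Not NE.
(Soy, Canola): Farm 2 can switch to Soy (4 → 7). Not NE.
(Wheat, Soy): Farm 2 can switch to Wheat (1 → 6). Not NE.
(Wheat, Wheat): Farm 1 can switch to Soy (3 → 4). Not NE.
(Wheat, Canola): Farm 1 can switch to Soy (5 → 6). Not NE.
(Canola, Soy): Farm 1 can switch to Soy (0 → 4). Not NE.
(Canola, Wheat): Farm 2 can switch to Canola (7 → 9). Not NE.
(Canola, Canola): Farm 1 can switch to Soy (4 → 6). Not NE.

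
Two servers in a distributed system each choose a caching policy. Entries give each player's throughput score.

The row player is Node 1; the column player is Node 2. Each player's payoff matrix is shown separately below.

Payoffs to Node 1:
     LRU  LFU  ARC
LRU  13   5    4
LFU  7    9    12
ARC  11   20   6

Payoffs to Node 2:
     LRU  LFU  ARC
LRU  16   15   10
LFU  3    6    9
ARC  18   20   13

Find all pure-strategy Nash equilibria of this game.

Pure-strategy Nash equilibria: (LRU, LRU), (LFU, ARC), (ARC, LFU)

Node 1 against LRU: payoffs 13, 7, 11 → best response LRU.
Node 1 against LFU: payoffs 5, 9, 20 → best response ARC.
Node 1 against ARC: payoffs 4, 12, 6 → best response LFU.
Node 2 against LRU: payoffs 16, 15, 10 → best response LRU.
Node 2 against LFU: payoffs 3, 6, 9 → best response ARC.
Node 2 against ARC: payoffs 18, 20, 13 → best response LFU.
Mutual best responses: (LRU, LRU); (LFU, ARC); (ARC, LFU).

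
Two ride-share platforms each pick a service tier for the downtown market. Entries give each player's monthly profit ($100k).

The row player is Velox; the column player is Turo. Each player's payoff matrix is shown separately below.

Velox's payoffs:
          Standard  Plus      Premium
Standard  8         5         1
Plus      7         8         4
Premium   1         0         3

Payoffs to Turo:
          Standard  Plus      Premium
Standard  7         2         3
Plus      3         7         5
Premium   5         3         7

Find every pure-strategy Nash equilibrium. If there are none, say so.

Velox against Standard: payoffs 8, 7, 1 → best response Standard.
Velox against Plus: payoffs 5, 8, 0 → best response Plus.
Velox against Premium: payoffs 1, 4, 3 → best response Plus.
Turo against Standard: payoffs 7, 2, 3 → best response Standard.
Turo against Plus: payoffs 3, 7, 5 → best response Plus.
Turo against Premium: payoffs 5, 3, 7 → best response Premium.
Mutual best responses: (Standard, Standard); (Plus, Plus).

Pure-strategy Nash equilibria: (Standard, Standard), (Plus, Plus)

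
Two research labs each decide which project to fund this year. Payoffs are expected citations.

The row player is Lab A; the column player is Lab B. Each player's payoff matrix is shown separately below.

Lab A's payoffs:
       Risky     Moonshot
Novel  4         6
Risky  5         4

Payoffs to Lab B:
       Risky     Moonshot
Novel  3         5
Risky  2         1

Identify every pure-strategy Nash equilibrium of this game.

Pure-strategy Nash equilibria: (Novel, Moonshot) and (Risky, Risky)

(Novel, Risky): Lab A can switch to Risky (4 → 5). Not NE.
(Novel, Moonshot): Lab A gets 6, best alternative 4; Lab B gets 5, best alternative 3. No profitable deviation — NE.
(Risky, Risky): Lab A gets 5, best alternative 4; Lab B gets 2, best alternative 1. No profitable deviation — NE.
(Risky, Moonshot): Lab A can switch to Novel (4 → 6). Not NE.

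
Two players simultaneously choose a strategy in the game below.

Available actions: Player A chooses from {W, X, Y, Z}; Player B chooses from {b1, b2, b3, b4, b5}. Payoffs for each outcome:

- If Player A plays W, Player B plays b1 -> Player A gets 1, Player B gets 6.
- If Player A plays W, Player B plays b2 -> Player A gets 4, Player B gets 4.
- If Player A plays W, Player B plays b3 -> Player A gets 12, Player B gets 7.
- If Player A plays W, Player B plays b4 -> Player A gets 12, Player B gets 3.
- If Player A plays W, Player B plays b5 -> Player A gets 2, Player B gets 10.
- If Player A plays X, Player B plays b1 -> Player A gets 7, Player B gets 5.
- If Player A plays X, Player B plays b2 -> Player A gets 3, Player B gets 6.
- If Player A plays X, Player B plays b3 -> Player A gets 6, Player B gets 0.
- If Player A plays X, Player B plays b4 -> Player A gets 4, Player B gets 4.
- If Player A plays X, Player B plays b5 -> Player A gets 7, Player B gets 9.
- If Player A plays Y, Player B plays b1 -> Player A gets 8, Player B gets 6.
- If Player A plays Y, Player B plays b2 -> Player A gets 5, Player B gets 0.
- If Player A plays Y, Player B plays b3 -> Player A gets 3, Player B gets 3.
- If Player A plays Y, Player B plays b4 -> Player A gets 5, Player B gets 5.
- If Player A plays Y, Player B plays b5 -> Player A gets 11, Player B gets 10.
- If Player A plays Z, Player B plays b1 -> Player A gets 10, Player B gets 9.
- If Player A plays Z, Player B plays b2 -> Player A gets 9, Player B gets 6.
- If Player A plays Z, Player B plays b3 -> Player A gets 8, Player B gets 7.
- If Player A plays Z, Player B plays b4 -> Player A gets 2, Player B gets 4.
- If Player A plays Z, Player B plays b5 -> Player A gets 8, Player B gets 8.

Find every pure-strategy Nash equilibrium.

(Y, b5), (Z, b1)

Check each profile: it is a Nash equilibrium iff no player can strictly gain by switching unilaterally.
(W, b1): Player A can switch to X (1 → 7). Not NE.
(W, b2): Player A can switch to Y (4 → 5). Not NE.
(W, b3): Player B can switch to b5 (7 → 10). Not NE.
(W, b4): Player B can switch to b1 (3 → 6). Not NE.
(W, b5): Player A can switch to X (2 → 7). Not NE.
(X, b1): Player A can switch to Y (7 → 8). Not NE.
(X, b2): Player A can switch to W (3 → 4). Not NE.
(X, b3): Player A can switch to W (6 → 12). Not NE.
(Y, b5): Player A gets 11, best alternative 8; Player B gets 10, best alternative 6. No profitable deviation — NE.
(Z, b1): Player A gets 10, best alternative 8; Player B gets 9, best alternative 8. No profitable deviation — NE.
(The remaining 10 profiles each have a profitable deviation by the same check.)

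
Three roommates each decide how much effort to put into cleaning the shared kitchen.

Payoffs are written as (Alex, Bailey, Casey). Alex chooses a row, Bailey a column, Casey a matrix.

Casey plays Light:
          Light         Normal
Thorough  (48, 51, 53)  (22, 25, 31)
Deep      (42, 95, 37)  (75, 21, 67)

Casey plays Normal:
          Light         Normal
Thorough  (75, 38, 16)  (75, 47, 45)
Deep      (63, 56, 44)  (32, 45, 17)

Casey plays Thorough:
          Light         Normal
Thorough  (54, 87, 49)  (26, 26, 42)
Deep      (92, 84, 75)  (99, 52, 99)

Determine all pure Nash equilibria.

(Thorough, Light, Light): Alex gets 48, best alternative 42; Bailey gets 51, best alternative 25; Casey gets 53, best alternative 49. No profitable deviation — NE.
(Thorough, Light, Normal): Bailey can switch to Normal (38 → 47). Not NE.
(Thorough, Light, Thorough): Alex can switch to Deep (54 → 92). Not NE.
(Thorough, Normal, Light): Alex can switch to Deep (22 → 75). Not NE.
(Thorough, Normal, Normal): Alex gets 75, best alternative 32; Bailey gets 47, best alternative 38; Casey gets 45, best alternative 42. No profitable deviation — NE.
(Thorough, Normal, Thorough): Alex can switch to Deep (26 → 99). Not NE.
(Deep, Light, Light): Alex can switch to Thorough (42 → 48). Not NE.
(Deep, Light, Normal): Alex can switch to Thorough (63 → 75). Not NE.
(Deep, Light, Thorough): Alex gets 92, best alternative 54; Bailey gets 84, best alternative 52; Casey gets 75, best alternative 44. No profitable deviation — NE.
(Deep, Normal, Light): Bailey can switch to Light (21 → 95). Not NE.
(Deep, Normal, Normal): Alex can switch to Thorough (32 → 75). Not NE.
(Deep, Normal, Thorough): Bailey can switch to Light (52 → 84). Not NE.

(Thorough, Light, Light) and (Thorough, Normal, Normal) and (Deep, Light, Thorough)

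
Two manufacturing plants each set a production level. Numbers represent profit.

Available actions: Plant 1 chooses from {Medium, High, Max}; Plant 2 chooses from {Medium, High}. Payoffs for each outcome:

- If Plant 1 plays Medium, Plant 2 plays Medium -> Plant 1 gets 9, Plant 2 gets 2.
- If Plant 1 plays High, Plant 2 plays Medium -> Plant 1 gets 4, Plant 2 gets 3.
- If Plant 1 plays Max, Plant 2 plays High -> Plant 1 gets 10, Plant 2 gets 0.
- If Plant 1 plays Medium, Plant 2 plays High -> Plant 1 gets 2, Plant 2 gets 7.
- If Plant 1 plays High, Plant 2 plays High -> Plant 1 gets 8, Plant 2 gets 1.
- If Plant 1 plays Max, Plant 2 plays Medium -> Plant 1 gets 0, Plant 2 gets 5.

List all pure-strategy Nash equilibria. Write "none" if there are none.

There is no pure-strategy Nash equilibrium.

(Medium, Medium): Plant 2 can switch to High (2 → 7). Not NE.
(Medium, High): Plant 1 can switch to High (2 → 8). Not NE.
(High, Medium): Plant 1 can switch to Medium (4 → 9). Not NE.
(High, High): Plant 1 can switch to Max (8 → 10). Not NE.
(Max, Medium): Plant 1 can switch to Medium (0 → 9). Not NE.
(Max, High): Plant 2 can switch to Medium (0 → 5). Not NE.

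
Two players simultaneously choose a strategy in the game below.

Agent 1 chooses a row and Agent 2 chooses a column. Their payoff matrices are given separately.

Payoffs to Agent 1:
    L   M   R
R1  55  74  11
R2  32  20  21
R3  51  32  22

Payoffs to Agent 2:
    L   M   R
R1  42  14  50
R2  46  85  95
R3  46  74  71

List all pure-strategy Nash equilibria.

This game has no pure Nash equilibrium.

Agent 1 against L: payoffs 55, 32, 51 → best response R1.
Agent 1 against M: payoffs 74, 20, 32 → best response R1.
Agent 1 against R: payoffs 11, 21, 22 → best response R3.
Agent 2 against R1: payoffs 42, 14, 50 → best response R.
Agent 2 against R2: payoffs 46, 85, 95 → best response R.
Agent 2 against R3: payoffs 46, 74, 71 → best response M.
No profile is a mutual best response for all players.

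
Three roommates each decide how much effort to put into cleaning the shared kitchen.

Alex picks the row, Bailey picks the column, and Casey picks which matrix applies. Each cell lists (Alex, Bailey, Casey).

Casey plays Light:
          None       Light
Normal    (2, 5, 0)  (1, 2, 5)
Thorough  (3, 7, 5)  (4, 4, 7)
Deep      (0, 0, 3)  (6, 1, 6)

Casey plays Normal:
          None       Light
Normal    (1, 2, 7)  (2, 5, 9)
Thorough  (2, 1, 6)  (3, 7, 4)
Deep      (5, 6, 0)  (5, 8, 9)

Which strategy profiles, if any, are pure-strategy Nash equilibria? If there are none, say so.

Alex against (None, Light): payoffs 2, 3, 0 → best response Thorough.
Alex against (None, Normal): payoffs 1, 2, 5 → best response Deep.
Alex against (Light, Light): payoffs 1, 4, 6 → best response Deep.
Alex against (Light, Normal): payoffs 2, 3, 5 → best response Deep.
Bailey against (Normal, Light): payoffs 5, 2 → best response None.
Bailey against (Normal, Normal): payoffs 2, 5 → best response Light.
Bailey against (Thorough, Light): payoffs 7, 4 → best response None.
Bailey against (Thorough, Normal): payoffs 1, 7 → best response Light.
Bailey against (Deep, Light): payoffs 0, 1 → best response Light.
Bailey against (Deep, Normal): payoffs 6, 8 → best response Light.
Casey against (Normal, None): payoffs 0, 7 → best response Normal.
Casey against (Normal, Light): payoffs 5, 9 → best response Normal.
Casey against (Thorough, None): payoffs 5, 6 → best response Normal.
Casey against (Thorough, Light): payoffs 7, 4 → best response Light.
Casey against (Deep, None): payoffs 3, 0 → best response Light.
Casey against (Deep, Light): payoffs 6, 9 → best response Normal.
Mutual best responses: (Deep, Light, Normal).

Pure NE: (Deep, Light, Normal)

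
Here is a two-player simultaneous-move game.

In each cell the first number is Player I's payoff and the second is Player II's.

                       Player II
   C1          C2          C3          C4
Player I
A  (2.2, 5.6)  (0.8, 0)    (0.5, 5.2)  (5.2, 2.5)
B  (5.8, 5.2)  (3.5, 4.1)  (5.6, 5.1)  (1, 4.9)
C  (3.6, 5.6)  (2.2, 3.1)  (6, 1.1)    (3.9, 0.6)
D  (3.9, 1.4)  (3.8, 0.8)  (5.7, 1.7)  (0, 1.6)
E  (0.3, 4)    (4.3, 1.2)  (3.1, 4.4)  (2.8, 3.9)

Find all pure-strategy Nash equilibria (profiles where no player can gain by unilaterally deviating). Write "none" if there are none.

The unique pure-strategy Nash equilibrium is (B, C1).

Player I against C1: payoffs 2.2, 5.8, 3.6, 3.9, 0.3 → best response B.
Player I against C2: payoffs 0.8, 3.5, 2.2, 3.8, 4.3 → best response E.
Player I against C3: payoffs 0.5, 5.6, 6, 5.7, 3.1 → best response C.
Player I against C4: payoffs 5.2, 1, 3.9, 0, 2.8 → best response A.
Player II against A: payoffs 5.6, 0, 5.2, 2.5 → best response C1.
Player II against B: payoffs 5.2, 4.1, 5.1, 4.9 → best response C1.
Player II against C: payoffs 5.6, 3.1, 1.1, 0.6 → best response C1.
Player II against D: payoffs 1.4, 0.8, 1.7, 1.6 → best response C3.
Player II against E: payoffs 4, 1.2, 4.4, 3.9 → best response C3.
Mutual best responses: (B, C1).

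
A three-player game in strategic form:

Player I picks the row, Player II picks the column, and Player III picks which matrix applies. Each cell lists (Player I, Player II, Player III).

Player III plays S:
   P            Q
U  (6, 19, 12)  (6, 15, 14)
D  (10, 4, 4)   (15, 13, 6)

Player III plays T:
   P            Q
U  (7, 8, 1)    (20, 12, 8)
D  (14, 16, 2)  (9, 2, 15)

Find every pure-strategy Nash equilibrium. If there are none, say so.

(U, P, S): Player I can switch to D (6 → 10). Not NE.
(U, P, T): Player I can switch to D (7 → 14). Not NE.
(U, Q, S): Player I can switch to D (6 → 15). Not NE.
(U, Q, T): Player III can switch to S (8 → 14). Not NE.
(D, P, S): Player II can switch to Q (4 → 13). Not NE.
(D, P, T): Player III can switch to S (2 → 4). Not NE.
(D, Q, S): Player III can switch to T (6 → 15). Not NE.
(D, Q, T): Player I can switch to U (9 → 20). Not NE.

This game has no pure Nash equilibrium.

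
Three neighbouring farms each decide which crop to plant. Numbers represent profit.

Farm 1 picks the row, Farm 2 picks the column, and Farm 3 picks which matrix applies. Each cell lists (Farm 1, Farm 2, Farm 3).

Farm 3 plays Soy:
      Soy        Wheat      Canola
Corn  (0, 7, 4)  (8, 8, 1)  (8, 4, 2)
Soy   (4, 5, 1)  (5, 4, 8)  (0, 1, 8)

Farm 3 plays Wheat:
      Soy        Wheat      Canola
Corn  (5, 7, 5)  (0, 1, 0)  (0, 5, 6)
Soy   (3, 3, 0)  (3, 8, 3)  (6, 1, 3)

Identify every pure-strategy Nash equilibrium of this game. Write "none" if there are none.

For each player, find the best response to each opponent profile; mutual best responses are the pure NE.
Farm 1 against (Soy, Soy): payoffs 0, 4 → best response Soy.
Farm 1 against (Soy, Wheat): payoffs 5, 3 → best response Corn.
Farm 1 against (Wheat, Soy): payoffs 8, 5 → best response Corn.
Farm 1 against (Wheat, Wheat): payoffs 0, 3 → best response Soy.
Farm 1 against (Canola, Soy): payoffs 8, 0 → best response Corn.
Farm 1 against (Canola, Wheat): payoffs 0, 6 → best response Soy.
Farm 2 against (Corn, Soy): payoffs 7, 8, 4 → best response Wheat.
Farm 2 against (Corn, Wheat): payoffs 7, 1, 5 → best response Soy.
Farm 2 against (Soy, Soy): payoffs 5, 4, 1 → best response Soy.
Farm 2 against (Soy, Wheat): payoffs 3, 8, 1 → best response Wheat.
Farm 3 against (Corn, Soy): payoffs 4, 5 → best response Wheat.
Farm 3 against (Corn, Wheat): payoffs 1, 0 → best response Soy.
Farm 3 against (Corn, Canola): payoffs 2, 6 → best response Wheat.
Farm 3 against (Soy, Soy): payoffs 1, 0 → best response Soy.
Farm 3 against (Soy, Wheat): payoffs 8, 3 → best response Soy.
Farm 3 against (Soy, Canola): payoffs 8, 3 → best response Soy.
Mutual best responses: (Corn, Soy, Wheat); (Corn, Wheat, Soy); (Soy, Soy, Soy).

Pure-strategy Nash equilibria: (Corn, Soy, Wheat); (Corn, Wheat, Soy); (Soy, Soy, Soy)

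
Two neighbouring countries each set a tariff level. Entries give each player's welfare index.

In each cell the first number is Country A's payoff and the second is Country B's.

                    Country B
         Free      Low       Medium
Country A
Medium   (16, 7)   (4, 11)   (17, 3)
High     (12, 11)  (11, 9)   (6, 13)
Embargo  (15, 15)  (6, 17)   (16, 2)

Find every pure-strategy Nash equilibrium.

This game has no pure Nash equilibrium.

(Medium, Free): Country B can switch to Low (7 → 11). Not NE.
(Medium, Low): Country A can switch to High (4 → 11). Not NE.
(Medium, Medium): Country B can switch to Free (3 → 7). Not NE.
(High, Free): Country A can switch to Medium (12 → 16). Not NE.
(High, Low): Country B can switch to Free (9 → 11). Not NE.
(High, Medium): Country A can switch to Medium (6 → 17). Not NE.
(The remaining 3 profiles each have a profitable deviation by the same check.)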